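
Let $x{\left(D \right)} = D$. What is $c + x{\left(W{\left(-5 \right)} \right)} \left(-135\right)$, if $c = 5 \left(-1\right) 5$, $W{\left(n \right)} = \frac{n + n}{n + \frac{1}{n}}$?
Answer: $- \frac{3700}{13} \approx -284.62$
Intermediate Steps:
$W{\left(n \right)} = \frac{2 n}{n + \frac{1}{n}}$
$c = -25$ ($c = \left(-5\right) 5 = -25$)
$c + x{\left(W{\left(-5 \right)} \right)} \left(-135\right) = -25 + \frac{2 \left(-5\right)^{2}}{1 + \left(-5\right)^{2}} \left(-135\right) = -25 + 2 \cdot 25 \frac{1}{1 + 25} \left(-135\right) = -25 + 2 \cdot 25 \cdot \frac{1}{26} \left(-135\right) = -25 + \frac{25}{13} \left(-135\right) = -25 - \frac{3375}{13} = - \frac{3700}{13}$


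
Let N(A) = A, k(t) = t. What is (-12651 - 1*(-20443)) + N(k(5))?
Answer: 7797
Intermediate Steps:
(-12651 - 1*(-20443)) + N(k(5)) = (-12651 - 1*(-20443)) + 5 = (-12651 + 20443) + 5 = 7792 + 5 = 7797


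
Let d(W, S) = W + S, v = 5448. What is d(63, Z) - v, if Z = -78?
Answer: -5463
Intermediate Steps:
d(W, S) = S + W
d(63, Z) - v = (-78 + 63) - 1*5448 = -15 - 5448 = -5463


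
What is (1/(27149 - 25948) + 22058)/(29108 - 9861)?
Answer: 26491659/23115647 ≈ 1.1460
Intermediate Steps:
(1/(27149 - 25948) + 22058)/(29108 - 9861) = (1/1201 + 22058)/19247 = (1/1201 + 22058)*(1/19247) = (26491659/1201)*(1/19247) = 26491659/23115647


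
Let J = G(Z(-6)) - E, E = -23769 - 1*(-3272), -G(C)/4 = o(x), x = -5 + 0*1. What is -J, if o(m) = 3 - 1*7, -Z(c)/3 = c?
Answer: -20513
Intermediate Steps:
x = -5 (x = -5 + 0 = -5)
Z(c) = -3*c
o(m) = -4 (o(m) = 3 - 7 = -4)
G(C) = 16 (G(C) = -4*(-4) = 16)
E = -20497 (E = -23769 + 3272 = -20497)
J = 20513 (J = 16 - 1*(-20497) = 16 + 20497 = 20513)
-J = -1*20513 = -20513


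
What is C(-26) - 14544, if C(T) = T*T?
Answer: -13868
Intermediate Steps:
C(T) = T**2
C(-26) - 14544 = (-26)**2 - 14544 = 676 - 14544 = -13868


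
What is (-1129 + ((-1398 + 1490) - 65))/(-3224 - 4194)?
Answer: 551/3709 ≈ 0.14856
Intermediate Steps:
(-1129 + ((-1398 + 1490) - 65))/(-3224 - 4194) = (-1129 + (92 - 65))/(-7418) = (-1129 + 27)*(-1/7418) = -1102*(-1/7418) = 551/3709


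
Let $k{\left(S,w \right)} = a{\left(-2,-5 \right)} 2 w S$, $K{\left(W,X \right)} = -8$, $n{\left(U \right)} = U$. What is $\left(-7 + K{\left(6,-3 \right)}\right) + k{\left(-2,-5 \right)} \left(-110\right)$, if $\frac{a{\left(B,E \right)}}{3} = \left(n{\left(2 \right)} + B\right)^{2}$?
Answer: $-15$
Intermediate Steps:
$a{\left(B,E \right)} = 3 \left(2 + B\right)^{2}$
$k{\left(S,w \right)} = 0$ ($k{\left(S,w \right)} = 3 \left(2 - 2\right)^{2} \cdot 2 w S = 3 \cdot 0^{2} \cdot 2 w S = 3 \cdot 0 \cdot 2 w S = 0 \cdot 2 w S = 0 S = 0$)
$\left(-7 + K{\left(6,-3 \right)}\right) + k{\left(-2,-5 \right)} \left(-110\right) = \left(-7 - 8\right) + 0 \left(-110\right) = -15 + 0 = -15$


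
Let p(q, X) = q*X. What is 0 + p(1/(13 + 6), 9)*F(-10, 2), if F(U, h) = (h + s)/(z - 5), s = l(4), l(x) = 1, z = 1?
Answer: -27/76 ≈ -0.35526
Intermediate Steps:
s = 1
F(U, h) = -¼ - h/4 (F(U, h) = (h + 1)/(1 - 5) = (1 + h)/(-4) = (1 + h)*(-¼) = -¼ - h/4)
p(q, X) = X*q
0 + p(1/(13 + 6), 9)*F(-10, 2) = 0 + (9/(13 + 6))*(-¼ - ¼*2) = 0 + (9/19)*(-¼ - ½) = 0 + (9*(1/19))*(-¾) = 0 + (9/19)*(-¾) = 0 - 27/76 = -27/76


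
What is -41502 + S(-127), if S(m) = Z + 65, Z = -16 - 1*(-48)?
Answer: -41405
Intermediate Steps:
Z = 32 (Z = -16 + 48 = 32)
S(m) = 97 (S(m) = 32 + 65 = 97)
-41502 + S(-127) = -41502 + 97 = -41405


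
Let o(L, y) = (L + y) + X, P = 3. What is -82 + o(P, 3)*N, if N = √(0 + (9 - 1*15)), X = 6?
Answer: -82 + 12*I*√6 ≈ -82.0 + 29.394*I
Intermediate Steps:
N = I*√6 (N = √(0 + (9 - 15)) = √(0 - 6) = √(-6) = I*√6 ≈ 2.4495*I)
o(L, y) = 6 + L + y (o(L, y) = (L + y) + 6 = 6 + L + y)
-82 + o(P, 3)*N = -82 + (6 + 3 + 3)*(I*√6) = -82 + 12*(I*√6) = -82 + 12*I*√6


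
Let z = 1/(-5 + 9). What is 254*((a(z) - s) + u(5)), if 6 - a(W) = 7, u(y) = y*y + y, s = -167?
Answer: 49784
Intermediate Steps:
u(y) = y + y² (u(y) = y² + y = y + y²)
z = ¼ (z = 1/4 = ¼ ≈ 0.25000)
a(W) = -1 (a(W) = 6 - 1*7 = 6 - 7 = -1)
254*((a(z) - s) + u(5)) = 254*((-1 - 1*(-167)) + 5*(1 + 5)) = 254*((-1 + 167) + 5*6) = 254*(166 + 30) = 254*196 = 49784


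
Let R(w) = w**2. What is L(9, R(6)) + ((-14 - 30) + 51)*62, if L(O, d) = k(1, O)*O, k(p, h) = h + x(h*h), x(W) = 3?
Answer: 542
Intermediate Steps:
k(p, h) = 3 + h (k(p, h) = h + 3 = 3 + h)
L(O, d) = O*(3 + O) (L(O, d) = (3 + O)*O = O*(3 + O))
L(9, R(6)) + ((-14 - 30) + 51)*62 = 9*(3 + 9) + ((-14 - 30) + 51)*62 = 9*12 + (-44 + 51)*62 = 108 + 7*62 = 108 + 434 = 542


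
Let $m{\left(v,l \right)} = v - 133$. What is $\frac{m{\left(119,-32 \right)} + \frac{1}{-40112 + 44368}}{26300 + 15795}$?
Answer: $- \frac{59583}{179156320} \approx -0.00033258$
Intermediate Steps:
$m{\left(v,l \right)} = -133 + v$
$\frac{m{\left(119,-32 \right)} + \frac{1}{-40112 + 44368}}{26300 + 15795} = \frac{\left(-133 + 119\right) + \frac{1}{-40112 + 44368}}{26300 + 15795} = \frac{-14 + \frac{1}{4256}}{42095} = \left(-14 + \frac{1}{4256}\right) \frac{1}{42095} = \left(- \frac{59583}{4256}\right) \frac{1}{42095} = - \frac{59583}{179156320}$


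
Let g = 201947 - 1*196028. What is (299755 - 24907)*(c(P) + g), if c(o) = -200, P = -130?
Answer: 1571855712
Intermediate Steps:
g = 5919 (g = 201947 - 196028 = 5919)
(299755 - 24907)*(c(P) + g) = (299755 - 24907)*(-200 + 5919) = 274848*5719 = 1571855712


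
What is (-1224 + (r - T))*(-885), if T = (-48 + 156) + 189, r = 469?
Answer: 931020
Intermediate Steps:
T = 297 (T = 108 + 189 = 297)
(-1224 + (r - T))*(-885) = (-1224 + (469 - 1*297))*(-885) = (-1224 + (469 - 297))*(-885) = (-1224 + 172)*(-885) = -1052*(-885) = 931020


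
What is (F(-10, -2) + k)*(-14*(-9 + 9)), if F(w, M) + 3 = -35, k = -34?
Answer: 0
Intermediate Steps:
F(w, M) = -38 (F(w, M) = -3 - 35 = -38)
(F(-10, -2) + k)*(-14*(-9 + 9)) = (-38 - 34)*(-14*(-9 + 9)) = -(-1008)*0 = -72*0 = 0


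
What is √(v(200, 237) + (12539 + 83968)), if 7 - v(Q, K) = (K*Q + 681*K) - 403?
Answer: 2*I*√27970 ≈ 334.48*I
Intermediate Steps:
v(Q, K) = 410 - 681*K - K*Q (v(Q, K) = 7 - ((K*Q + 681*K) - 403) = 7 - ((681*K + K*Q) - 403) = 7 - (-403 + 681*K + K*Q) = 7 + (403 - 681*K - K*Q) = 410 - 681*K - K*Q)
√(v(200, 237) + (12539 + 83968)) = √((410 - 681*237 - 1*237*200) + (12539 + 83968)) = √((410 - 161397 - 47400) + 96507) = √(-208387 + 96507) = √(-111880) = 2*I*√27970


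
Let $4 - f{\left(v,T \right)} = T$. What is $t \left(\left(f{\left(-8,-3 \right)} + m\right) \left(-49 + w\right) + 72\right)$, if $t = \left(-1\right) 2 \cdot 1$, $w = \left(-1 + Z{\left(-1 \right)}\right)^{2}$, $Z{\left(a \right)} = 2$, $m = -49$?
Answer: $-4176$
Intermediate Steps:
$f{\left(v,T \right)} = 4 - T$
$w = 1$ ($w = \left(-1 + 2\right)^{2} = 1^{2} = 1$)
$t = -2$ ($t = \left(-2\right) 1 = -2$)
$t \left(\left(f{\left(-8,-3 \right)} + m\right) \left(-49 + w\right) + 72\right) = - 2 \left(\left(\left(4 - -3\right) - 49\right) \left(-49 + 1\right) + 72\right) = - 2 \left(\left(\left(4 + 3\right) - 49\right) \left(-48\right) + 72\right) = - 2 \left(\left(7 - 49\right) \left(-48\right) + 72\right) = - 2 \left(\left(-42\right) \left(-48\right) + 72\right) = - 2 \left(2016 + 72\right) = \left(-2\right) 2088 = -4176$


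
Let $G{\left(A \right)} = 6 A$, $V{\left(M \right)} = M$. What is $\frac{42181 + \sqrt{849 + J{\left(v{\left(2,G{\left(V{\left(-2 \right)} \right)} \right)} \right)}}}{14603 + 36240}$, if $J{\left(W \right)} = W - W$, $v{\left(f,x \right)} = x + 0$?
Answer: $\frac{42181}{50843} + \frac{\sqrt{849}}{50843} \approx 0.83021$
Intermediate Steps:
$v{\left(f,x \right)} = x$
$J{\left(W \right)} = 0$
$\frac{42181 + \sqrt{849 + J{\left(v{\left(2,G{\left(V{\left(-2 \right)} \right)} \right)} \right)}}}{14603 + 36240} = \frac{42181 + \sqrt{849 + 0}}{14603 + 36240} = \frac{42181 + \sqrt{849}}{50843} = \left(42181 + \sqrt{849}\right) \frac{1}{50843} = \frac{42181}{50843} + \frac{\sqrt{849}}{50843}$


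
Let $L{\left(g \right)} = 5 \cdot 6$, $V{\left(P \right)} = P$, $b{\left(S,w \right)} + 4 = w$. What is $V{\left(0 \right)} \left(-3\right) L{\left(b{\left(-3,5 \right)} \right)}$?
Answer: $0$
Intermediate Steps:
$b{\left(S,w \right)} = -4 + w$
$L{\left(g \right)} = 30$
$V{\left(0 \right)} \left(-3\right) L{\left(b{\left(-3,5 \right)} \right)} = 0 \left(-3\right) 30 = 0 \cdot 30 = 0$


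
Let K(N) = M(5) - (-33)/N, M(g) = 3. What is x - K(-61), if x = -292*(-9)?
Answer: 160158/61 ≈ 2625.5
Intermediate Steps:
x = 2628
K(N) = 3 + 33/N (K(N) = 3 - (-33)/N = 3 + 33/N)
x - K(-61) = 2628 - (3 + 33/(-61)) = 2628 - (3 + 33*(-1/61)) = 2628 - (3 - 33/61) = 2628 - 1*150/61 = 2628 - 150/61 = 160158/61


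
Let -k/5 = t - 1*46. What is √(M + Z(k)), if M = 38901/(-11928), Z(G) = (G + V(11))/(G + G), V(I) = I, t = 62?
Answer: I*√1118483590/19880 ≈ 1.6823*I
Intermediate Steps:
k = -80 (k = -5*(62 - 1*46) = -5*(62 - 46) = -5*16 = -80)
Z(G) = (11 + G)/(2*G) (Z(G) = (G + 11)/(G + G) = (11 + G)/((2*G)) = (11 + G)*(1/(2*G)) = (11 + G)/(2*G))
M = -12967/3976 (M = 38901*(-1/11928) = -12967/3976 ≈ -3.2613)
√(M + Z(k)) = √(-12967/3976 + (½)*(11 - 80)/(-80)) = √(-12967/3976 + (½)*(-1/80)*(-69)) = √(-12967/3976 + 69/160) = √(-225047/79520) = I*√1118483590/19880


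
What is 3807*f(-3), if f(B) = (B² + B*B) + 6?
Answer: 91368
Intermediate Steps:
f(B) = 6 + 2*B² (f(B) = (B² + B²) + 6 = 2*B² + 6 = 6 + 2*B²)
3807*f(-3) = 3807*(6 + 2*(-3)²) = 3807*(6 + 2*9) = 3807*(6 + 18) = 3807*24 = 91368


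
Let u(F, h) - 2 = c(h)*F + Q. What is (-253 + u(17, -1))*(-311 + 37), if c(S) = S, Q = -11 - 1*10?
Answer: 79186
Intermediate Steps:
Q = -21 (Q = -11 - 10 = -21)
u(F, h) = -19 + F*h (u(F, h) = 2 + (h*F - 21) = 2 + (F*h - 21) = 2 + (-21 + F*h) = -19 + F*h)
(-253 + u(17, -1))*(-311 + 37) = (-253 + (-19 + 17*(-1)))*(-311 + 37) = (-253 + (-19 - 17))*(-274) = (-253 - 36)*(-274) = -289*(-274) = 79186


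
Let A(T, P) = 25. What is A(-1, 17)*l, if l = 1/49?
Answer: 25/49 ≈ 0.51020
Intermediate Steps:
l = 1/49 ≈ 0.020408
A(-1, 17)*l = 25*(1/49) = 25/49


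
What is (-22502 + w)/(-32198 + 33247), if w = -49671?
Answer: -72173/1049 ≈ -68.802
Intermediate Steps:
(-22502 + w)/(-32198 + 33247) = (-22502 - 49671)/(-32198 + 33247) = -72173/1049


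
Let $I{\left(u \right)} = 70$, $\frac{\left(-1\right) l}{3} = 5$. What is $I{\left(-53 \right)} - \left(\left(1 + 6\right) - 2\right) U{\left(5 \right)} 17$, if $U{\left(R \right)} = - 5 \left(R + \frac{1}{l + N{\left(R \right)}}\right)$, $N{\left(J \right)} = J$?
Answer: $\frac{4305}{2} \approx 2152.5$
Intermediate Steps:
$l = -15$ ($l = \left(-3\right) 5 = -15$)
$U{\left(R \right)} = - 5 R - \frac{5}{-15 + R}$ ($U{\left(R \right)} = - 5 \left(R + \frac{1}{-15 + R}\right) = - 5 R - \frac{5}{-15 + R}$)
$I{\left(-53 \right)} - \left(\left(1 + 6\right) - 2\right) U{\left(5 \right)} 17 = 70 - \left(\left(1 + 6\right) - 2\right) \frac{5 \left(-1 - 5^{2} + 15 \cdot 5\right)}{-15 + 5} \cdot 17 = 70 - \left(7 - 2\right) \frac{5 \left(-1 - 25 + 75\right)}{-10} \cdot 17 = 70 - 5 \cdot 5 \left(- \frac{1}{10}\right) \left(-1 - 25 + 75\right) 17 = 70 - 5 \cdot 5 \left(- \frac{1}{10}\right) 49 \cdot 17 = 70 - 5 \left(- \frac{49}{2}\right) 17 = 70 - \left(- \frac{245}{2}\right) 17 = 70 - - \frac{4165}{2} = 70 + \frac{4165}{2} = \frac{4305}{2}$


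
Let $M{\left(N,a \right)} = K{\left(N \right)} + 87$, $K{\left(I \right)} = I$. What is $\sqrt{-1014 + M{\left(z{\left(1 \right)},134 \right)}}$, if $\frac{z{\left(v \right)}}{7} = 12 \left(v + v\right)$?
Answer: $i \sqrt{759} \approx 27.55 i$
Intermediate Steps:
$z{\left(v \right)} = 168 v$ ($z{\left(v \right)} = 7 \cdot 12 \left(v + v\right) = 7 \cdot 12 \cdot 2 v = 7 \cdot 24 v = 168 v$)
$M{\left(N,a \right)} = 87 + N$ ($M{\left(N,a \right)} = N + 87 = 87 + N$)
$\sqrt{-1014 + M{\left(z{\left(1 \right)},134 \right)}} = \sqrt{-1014 + \left(87 + 168 \cdot 1\right)} = \sqrt{-1014 + \left(87 + 168\right)} = \sqrt{-1014 + 255} = \sqrt{-759} = i \sqrt{759}$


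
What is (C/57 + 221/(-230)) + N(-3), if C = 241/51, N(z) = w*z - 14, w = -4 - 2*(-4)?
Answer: -17970877/668610 ≈ -26.878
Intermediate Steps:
w = 4 (w = -4 + 8 = 4)
N(z) = -14 + 4*z (N(z) = 4*z - 14 = -14 + 4*z)
C = 241/51 (C = 241*(1/51) = 241/51 ≈ 4.7255)
(C/57 + 221/(-230)) + N(-3) = ((241/51)/57 + 221/(-230)) + (-14 + 4*(-3)) = ((241/51)*(1/57) + 221*(-1/230)) + (-14 - 12) = (241/2907 - 221/230) - 26 = -587017/668610 - 26 = -17970877/668610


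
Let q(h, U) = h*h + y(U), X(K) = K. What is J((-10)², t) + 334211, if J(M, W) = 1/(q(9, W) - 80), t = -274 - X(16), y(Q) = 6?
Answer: 2339478/7 ≈ 3.3421e+5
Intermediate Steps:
t = -290 (t = -274 - 1*16 = -274 - 16 = -290)
q(h, U) = 6 + h² (q(h, U) = h*h + 6 = h² + 6 = 6 + h²)
J(M, W) = ⅐ (J(M, W) = 1/((6 + 9²) - 80) = 1/((6 + 81) - 80) = 1/(87 - 80) = 1/7 = ⅐)
J((-10)², t) + 334211 = ⅐ + 334211 = 2339478/7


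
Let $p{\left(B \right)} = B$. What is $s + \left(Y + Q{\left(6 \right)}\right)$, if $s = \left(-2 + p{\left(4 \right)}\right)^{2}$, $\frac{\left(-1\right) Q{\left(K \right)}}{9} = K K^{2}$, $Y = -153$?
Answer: $-2093$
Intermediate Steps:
$Q{\left(K \right)} = - 9 K^{3}$ ($Q{\left(K \right)} = - 9 K K^{2} = - 9 K^{3}$)
$s = 4$ ($s = \left(-2 + 4\right)^{2} = 2^{2} = 4$)
$s + \left(Y + Q{\left(6 \right)}\right) = 4 - \left(153 + 9 \cdot 6^{3}\right) = 4 - 2097 = -2093$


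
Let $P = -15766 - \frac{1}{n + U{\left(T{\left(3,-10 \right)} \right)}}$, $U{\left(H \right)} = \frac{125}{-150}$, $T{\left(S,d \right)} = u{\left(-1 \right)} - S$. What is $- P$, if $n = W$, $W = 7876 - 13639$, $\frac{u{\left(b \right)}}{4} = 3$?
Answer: $\frac{545235572}{34583} \approx 15766.0$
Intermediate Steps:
$u{\left(b \right)} = 12$ ($u{\left(b \right)} = 4 \cdot 3 = 12$)
$W = -5763$ ($W = 7876 - 13639 = -5763$)
$n = -5763$
$T{\left(S,d \right)} = 12 - S$
$U{\left(H \right)} = - \frac{5}{6}$ ($U{\left(H \right)} = 125 \left(- \frac{1}{150}\right) = - \frac{5}{6}$)
$P = - \frac{545235572}{34583}$ ($P = -15766 - \frac{1}{-5763 - \frac{5}{6}} = -15766 - \frac{1}{- \frac{34583}{6}} = -15766 - - \frac{6}{34583} = -15766 + \frac{6}{34583} = - \frac{545235572}{34583} \approx -15766.0$)
$- P = \left(-1\right) \left(- \frac{545235572}{34583}\right) = \frac{545235572}{34583}$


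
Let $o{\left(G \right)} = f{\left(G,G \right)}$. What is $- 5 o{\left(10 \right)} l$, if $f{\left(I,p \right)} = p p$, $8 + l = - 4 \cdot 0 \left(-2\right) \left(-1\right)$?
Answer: $4000$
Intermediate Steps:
$l = -8$ ($l = -8 + - 4 \cdot 0 \left(-2\right) \left(-1\right) = -8 + \left(-4\right) 0 \left(-1\right) = -8 + 0 \left(-1\right) = -8 + 0 = -8$)
$f{\left(I,p \right)} = p^{2}$
$o{\left(G \right)} = G^{2}$
$- 5 o{\left(10 \right)} l = - 5 \cdot 10^{2} \left(-8\right) = \left(-5\right) 100 \left(-8\right) = \left(-500\right) \left(-8\right) = 4000$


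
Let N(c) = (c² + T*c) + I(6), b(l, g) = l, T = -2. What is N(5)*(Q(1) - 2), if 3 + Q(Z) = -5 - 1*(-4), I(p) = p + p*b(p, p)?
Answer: -342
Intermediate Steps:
I(p) = p + p² (I(p) = p + p*p = p + p²)
Q(Z) = -4 (Q(Z) = -3 + (-5 - 1*(-4)) = -3 + (-5 + 4) = -3 - 1 = -4)
N(c) = 42 + c² - 2*c (N(c) = (c² - 2*c) + 6*(1 + 6) = (c² - 2*c) + 6*7 = (c² - 2*c) + 42 = 42 + c² - 2*c)
N(5)*(Q(1) - 2) = (42 + 5² - 2*5)*(-4 - 2) = (42 + 25 - 10)*(-6) = 57*(-6) = -342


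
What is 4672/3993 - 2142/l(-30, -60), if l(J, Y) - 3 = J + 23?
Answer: 4285847/7986 ≈ 536.67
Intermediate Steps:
l(J, Y) = 26 + J (l(J, Y) = 3 + (J + 23) = 3 + (23 + J) = 26 + J)
4672/3993 - 2142/l(-30, -60) = 4672/3993 - 2142/(26 - 30) = 4672*(1/3993) - 2142/(-4) = 4672/3993 - 2142*(-1/4) = 4672/3993 + 1071/2 = 4285847/7986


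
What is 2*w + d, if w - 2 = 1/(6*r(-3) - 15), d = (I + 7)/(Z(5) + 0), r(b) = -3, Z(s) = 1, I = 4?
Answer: 493/33 ≈ 14.939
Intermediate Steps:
d = 11 (d = (4 + 7)/(1 + 0) = 11/1 = 11*1 = 11)
w = 65/33 (w = 2 + 1/(6*(-3) - 15) = 2 + 1/(-18 - 15) = 2 + 1/(-33) = 2 - 1/33 = 65/33 ≈ 1.9697)
2*w + d = 2*(65/33) + 11 = 130/33 + 11 = 493/33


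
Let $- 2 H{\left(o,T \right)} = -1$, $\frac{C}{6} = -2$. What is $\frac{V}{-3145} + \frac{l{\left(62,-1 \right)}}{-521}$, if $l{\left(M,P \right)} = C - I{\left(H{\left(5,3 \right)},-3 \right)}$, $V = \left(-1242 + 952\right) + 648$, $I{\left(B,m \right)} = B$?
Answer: $- \frac{294411}{3277090} \approx -0.089839$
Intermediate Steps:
$C = -12$ ($C = 6 \left(-2\right) = -12$)
$H{\left(o,T \right)} = \frac{1}{2}$ ($H{\left(o,T \right)} = \left(- \frac{1}{2}\right) \left(-1\right) = \frac{1}{2}$)
$V = 358$ ($V = -290 + 648 = 358$)
$l{\left(M,P \right)} = - \frac{25}{2}$ ($l{\left(M,P \right)} = -12 - \frac{1}{2} = - \frac{25}{2}$)
$\frac{V}{-3145} + \frac{l{\left(62,-1 \right)}}{-521} = \frac{358}{-3145} - \frac{25}{2 \left(-521\right)} = 358 \left(- \frac{1}{3145}\right) - - \frac{25}{1042} = - \frac{358}{3145} + \frac{25}{1042} = - \frac{294411}{3277090}$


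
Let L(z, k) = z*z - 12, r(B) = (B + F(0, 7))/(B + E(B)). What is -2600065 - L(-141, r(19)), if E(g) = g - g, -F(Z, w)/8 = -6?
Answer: -2619934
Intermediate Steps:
F(Z, w) = 48 (F(Z, w) = -8*(-6) = 48)
E(g) = 0
r(B) = (48 + B)/B (r(B) = (B + 48)/(B + 0) = (48 + B)/B)
L(z, k) = -12 + z**2 (L(z, k) = z**2 - 12 = -12 + z**2)
-2600065 - L(-141, r(19)) = -2600065 - (-12 + (-141)**2) = -2600065 - (-12 + 19881) = -2600065 - 1*19869 = -2600065 - 19869 = -2619934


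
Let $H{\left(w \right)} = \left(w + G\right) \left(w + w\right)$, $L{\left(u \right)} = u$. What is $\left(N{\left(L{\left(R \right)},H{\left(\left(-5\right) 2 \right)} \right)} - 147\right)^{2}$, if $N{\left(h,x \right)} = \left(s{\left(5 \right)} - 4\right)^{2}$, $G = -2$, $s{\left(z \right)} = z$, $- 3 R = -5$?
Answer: $21316$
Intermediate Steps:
$R = \frac{5}{3}$ ($R = \left(- \frac{1}{3}\right) \left(-5\right) = \frac{5}{3} \approx 1.6667$)
$H{\left(w \right)} = 2 w \left(-2 + w\right)$ ($H{\left(w \right)} = \left(w - 2\right) \left(w + w\right) = \left(-2 + w\right) 2 w = 2 w \left(-2 + w\right)$)
$N{\left(h,x \right)} = 1$ ($N{\left(h,x \right)} = \left(5 - 4\right)^{2} = 1^{2} = 1$)
$\left(N{\left(L{\left(R \right)},H{\left(\left(-5\right) 2 \right)} \right)} - 147\right)^{2} = \left(1 - 147\right)^{2} = \left(-146\right)^{2} = 21316$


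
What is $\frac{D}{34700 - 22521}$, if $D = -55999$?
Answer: $- \frac{55999}{12179} \approx -4.598$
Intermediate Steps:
$\frac{D}{34700 - 22521} = - \frac{55999}{34700 - 22521} = - \frac{55999}{12179}$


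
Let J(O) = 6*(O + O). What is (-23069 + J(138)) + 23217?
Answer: 1804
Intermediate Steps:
J(O) = 12*O (J(O) = 6*(2*O) = 12*O)
(-23069 + J(138)) + 23217 = (-23069 + 12*138) + 23217 = (-23069 + 1656) + 23217 = -21413 + 23217 = 1804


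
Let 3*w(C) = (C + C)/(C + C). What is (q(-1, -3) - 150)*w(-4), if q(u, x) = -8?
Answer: -158/3 ≈ -52.667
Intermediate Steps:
w(C) = 1/3 (w(C) = ((C + C)/(C + C))/3 = ((2*C)/((2*C)))/3 = ((2*C)*(1/(2*C)))/3 = (1/3)*1 = 1/3)
(q(-1, -3) - 150)*w(-4) = (-8 - 150)*(1/3) = -158*1/3 = -158/3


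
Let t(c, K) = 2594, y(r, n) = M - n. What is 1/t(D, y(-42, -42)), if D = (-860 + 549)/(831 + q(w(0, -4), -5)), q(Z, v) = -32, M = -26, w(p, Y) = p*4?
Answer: 1/2594 ≈ 0.00038551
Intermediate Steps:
w(p, Y) = 4*p
y(r, n) = -26 - n
D = -311/799 (D = (-860 + 549)/(831 - 32) = -311/799 ≈ -0.38924)
1/t(D, y(-42, -42)) = 1/2594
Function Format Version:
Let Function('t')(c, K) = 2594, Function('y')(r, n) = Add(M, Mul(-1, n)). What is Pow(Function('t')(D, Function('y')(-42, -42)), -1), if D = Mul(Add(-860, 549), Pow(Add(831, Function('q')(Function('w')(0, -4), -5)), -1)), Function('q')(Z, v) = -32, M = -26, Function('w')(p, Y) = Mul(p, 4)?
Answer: Rational(1, 2594) ≈ 0.00038551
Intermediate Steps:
Function('w')(p, Y) = Mul(4, p)
Function('y')(r, n) = Add(-26, Mul(-1, n))
D = Rational(-311, 799) (D = Mul(Add(-860, 549), Pow(Add(831, -32), -1)) = Mul(-311, Pow(799, -1)) = Mul(-311, Rational(1, 799)) = Rational(-311, 799) ≈ -0.38924)
Pow(Function('t')(D, Function('y')(-42, -42)), -1) = Pow(2594, -1) = Rational(1, 2594)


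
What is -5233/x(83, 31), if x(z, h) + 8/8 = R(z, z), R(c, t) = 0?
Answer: 5233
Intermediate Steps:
x(z, h) = -1 (x(z, h) = -1 + 0 = -1)
-5233/x(83, 31) = -5233/(-1) = -5233*(-1) = 5233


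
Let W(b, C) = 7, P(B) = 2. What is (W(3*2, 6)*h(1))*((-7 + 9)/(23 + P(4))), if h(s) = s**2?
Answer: 14/25 ≈ 0.56000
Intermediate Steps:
(W(3*2, 6)*h(1))*((-7 + 9)/(23 + P(4))) = (7*1**2)*((-7 + 9)/(23 + 2)) = (7*1)*(2/25) = 7*(2*(1/25)) = 7*(2/25) = 14/25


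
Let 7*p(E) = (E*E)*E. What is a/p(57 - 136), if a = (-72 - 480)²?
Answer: -2132928/493039 ≈ -4.3261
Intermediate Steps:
p(E) = E³/7 (p(E) = ((E*E)*E)/7 = (E²*E)/7 = E³/7)
a = 304704 (a = (-552)² = 304704)
a/p(57 - 136) = 304704/(((57 - 136)³/7)) = 304704/(((⅐)*(-79)³)) = 304704/(((⅐)*(-493039))) = 304704/(-493039/7) = 304704*(-7/493039) = -2132928/493039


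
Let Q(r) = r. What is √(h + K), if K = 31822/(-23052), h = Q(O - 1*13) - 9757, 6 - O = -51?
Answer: I*√1290542580174/11526 ≈ 98.562*I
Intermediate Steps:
O = 57 (O = 6 - 1*(-51) = 6 + 51 = 57)
h = -9713 (h = (57 - 1*13) - 9757 = (57 - 13) - 9757 = 44 - 9757 = -9713)
K = -15911/11526 (K = 31822*(-1/23052) = -15911/11526 ≈ -1.3804)
√(h + K) = √(-9713 - 15911/11526) = √(-111967949/11526) = I*√1290542580174/11526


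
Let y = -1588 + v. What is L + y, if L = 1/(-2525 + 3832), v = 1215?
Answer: -487510/1307 ≈ -373.00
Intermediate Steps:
y = -373 (y = -1588 + 1215 = -373)
L = 1/1307 ≈ 0.00076511
L + y = 1/1307 - 373 = -487510/1307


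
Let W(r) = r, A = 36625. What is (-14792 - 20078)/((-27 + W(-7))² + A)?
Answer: -34870/37781 ≈ -0.92295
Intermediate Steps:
(-14792 - 20078)/((-27 + W(-7))² + A) = (-14792 - 20078)/((-27 - 7)² + 36625) = -34870/((-34)² + 36625) = -34870/(1156 + 36625) = -34870/37781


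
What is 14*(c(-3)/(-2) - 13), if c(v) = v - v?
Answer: -182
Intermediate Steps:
c(v) = 0
14*(c(-3)/(-2) - 13) = 14*(0/(-2) - 13) = 14*(0*(-½) - 13) = 14*(0 - 13) = 14*(-13) = -182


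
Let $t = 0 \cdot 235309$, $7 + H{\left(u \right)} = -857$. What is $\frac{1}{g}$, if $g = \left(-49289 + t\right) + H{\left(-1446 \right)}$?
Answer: $- \frac{1}{50153} \approx -1.9939 \cdot 10^{-5}$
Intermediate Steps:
$H{\left(u \right)} = -864$ ($H{\left(u \right)} = -7 - 857 = -864$)
$t = 0$
$g = -50153$ ($g = \left(-49289 + 0\right) - 864 = -49289 - 864 = -50153$)
$\frac{1}{g} = \frac{1}{-50153} = - \frac{1}{50153}$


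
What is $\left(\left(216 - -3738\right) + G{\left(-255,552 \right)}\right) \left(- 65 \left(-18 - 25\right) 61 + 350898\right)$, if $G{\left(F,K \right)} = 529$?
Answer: $2337404819$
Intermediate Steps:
$\left(\left(216 - -3738\right) + G{\left(-255,552 \right)}\right) \left(- 65 \left(-18 - 25\right) 61 + 350898\right) = \left(\left(216 - -3738\right) + 529\right) \left(- 65 \left(-18 - 25\right) 61 + 350898\right) = \left(\left(216 + 3738\right) + 529\right) \left(- 65 \left(-18 - 25\right) 61 + 350898\right) = \left(3954 + 529\right) \left(\left(-65\right) \left(-43\right) 61 + 350898\right) = 4483 \left(2795 \cdot 61 + 350898\right) = 4483 \left(170495 + 350898\right) = 4483 \cdot 521393 = 2337404819$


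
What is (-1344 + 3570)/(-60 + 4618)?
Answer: 21/43 ≈ 0.48837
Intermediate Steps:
(-1344 + 3570)/(-60 + 4618) = 2226/4558 = 2226*(1/4558) = 21/43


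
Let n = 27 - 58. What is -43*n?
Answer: 1333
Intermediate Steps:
n = -31
-43*n = -43*(-31) = 1333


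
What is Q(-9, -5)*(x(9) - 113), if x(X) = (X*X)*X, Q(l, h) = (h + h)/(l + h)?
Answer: 440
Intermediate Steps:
Q(l, h) = 2*h/(h + l) (Q(l, h) = (2*h)/(h + l) = 2*h/(h + l))
x(X) = X³ (x(X) = X²*X = X³)
Q(-9, -5)*(x(9) - 113) = (2*(-5)/(-5 - 9))*(9³ - 113) = (2*(-5)/(-14))*(729 - 113) = (2*(-5)*(-1/14))*616 = (5/7)*616 = 440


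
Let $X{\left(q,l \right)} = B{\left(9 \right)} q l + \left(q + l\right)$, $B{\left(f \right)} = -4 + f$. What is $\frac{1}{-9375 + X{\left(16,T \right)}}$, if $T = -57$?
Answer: $- \frac{1}{13976} \approx -7.1551 \cdot 10^{-5}$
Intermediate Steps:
$X{\left(q,l \right)} = l + q + 5 l q$ ($X{\left(q,l \right)} = \left(-4 + 9\right) q l + \left(q + l\right) = 5 q l + \left(l + q\right) = 5 l q + \left(l + q\right) = l + q + 5 l q$)
$\frac{1}{-9375 + X{\left(16,T \right)}} = \frac{1}{-9375 + \left(-57 + 16 + 5 \left(-57\right) 16\right)} = \frac{1}{-9375 - 4601} = \frac{1}{-13976} = - \frac{1}{13976}$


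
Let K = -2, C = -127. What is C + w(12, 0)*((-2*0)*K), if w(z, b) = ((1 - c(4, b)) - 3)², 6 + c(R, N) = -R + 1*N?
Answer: -127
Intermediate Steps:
c(R, N) = -6 + N - R (c(R, N) = -6 + (-R + 1*N) = -6 + (-R + N) = -6 + (N - R) = -6 + N - R)
w(z, b) = (8 - b)² (w(z, b) = ((1 - (-6 + b - 1*4)) - 3)² = ((1 - (-6 + b - 4)) - 3)² = ((1 - (-10 + b)) - 3)² = ((1 + (10 - b)) - 3)² = ((11 - b) - 3)² = (8 - b)²)
C + w(12, 0)*((-2*0)*K) = -127 + (-8 + 0)²*(-2*0*(-2)) = -127 + (-8)²*(0*(-2)) = -127 + 64*0 = -127 + 0 = -127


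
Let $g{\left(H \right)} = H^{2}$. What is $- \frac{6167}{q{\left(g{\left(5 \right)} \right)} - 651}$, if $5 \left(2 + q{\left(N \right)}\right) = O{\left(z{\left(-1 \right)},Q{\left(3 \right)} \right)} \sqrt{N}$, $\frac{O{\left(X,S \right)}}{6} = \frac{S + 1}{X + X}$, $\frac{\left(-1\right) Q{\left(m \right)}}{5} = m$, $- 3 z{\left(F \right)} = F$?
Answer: $\frac{6167}{779} \approx 7.9166$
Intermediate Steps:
$z{\left(F \right)} = - \frac{F}{3}$
$Q{\left(m \right)} = - 5 m$
$O{\left(X,S \right)} = \frac{3 \left(1 + S\right)}{X}$ ($O{\left(X,S \right)} = 6 \frac{S + 1}{X + X} = 6 \frac{1 + S}{2 X} = \frac{3 \left(1 + S\right)}{X}$)
$q{\left(N \right)} = -2 - \frac{126 \sqrt{N}}{5}$ ($q{\left(N \right)} = -2 + \frac{\frac{3 \left(1 - 15\right)}{\left(- \frac{1}{3}\right) \left(-1\right)} \sqrt{N}}{5} = -2 + \frac{3 \frac{1}{\frac{1}{3}} \left(1 - 15\right) \sqrt{N}}{5} = -2 + \frac{3 \cdot 3 \left(-14\right) \sqrt{N}}{5} = -2 + \frac{\left(-126\right) \sqrt{N}}{5} = -2 - \frac{126 \sqrt{N}}{5}$)
$- \frac{6167}{q{\left(g{\left(5 \right)} \right)} - 651} = - \frac{6167}{\left(-2 - \frac{126 \sqrt{5^{2}}}{5}\right) - 651} = - \frac{6167}{\left(-2 - \frac{126 \sqrt{25}}{5}\right) - 651} = - \frac{6167}{\left(-2 - 126\right) - 651} = - \frac{6167}{-128 - 651} = - \frac{6167}{-779} = \left(-6167\right) \left(- \frac{1}{779}\right) = \frac{6167}{779}$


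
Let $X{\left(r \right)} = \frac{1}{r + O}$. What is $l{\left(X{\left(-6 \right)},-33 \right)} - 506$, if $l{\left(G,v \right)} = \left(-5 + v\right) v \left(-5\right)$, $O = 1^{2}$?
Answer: $-6776$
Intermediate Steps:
$O = 1$
$X{\left(r \right)} = \frac{1}{1 + r}$ ($X{\left(r \right)} = \frac{1}{r + 1} = \frac{1}{1 + r}$)
$l{\left(G,v \right)} = - 5 v \left(-5 + v\right)$ ($l{\left(G,v \right)} = v \left(-5 + v\right) \left(-5\right) = - 5 v \left(-5 + v\right)$)
$l{\left(X{\left(-6 \right)},-33 \right)} - 506 = 5 \left(-33\right) \left(5 - -33\right) - 506 = 5 \left(-33\right) \left(5 + 33\right) - 506 = 5 \left(-33\right) 38 - 506 = -6270 - 506 = -6776$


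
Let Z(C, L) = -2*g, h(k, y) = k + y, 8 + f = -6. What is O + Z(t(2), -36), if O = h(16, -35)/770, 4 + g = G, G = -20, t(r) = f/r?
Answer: 36941/770 ≈ 47.975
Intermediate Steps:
f = -14 (f = -8 - 6 = -14)
t(r) = -14/r
g = -24 (g = -4 - 20 = -24)
Z(C, L) = 48 (Z(C, L) = -2*(-24) = 48)
O = -19/770 (O = (16 - 35)/770 = -19*1/770 = -19/770 ≈ -0.024675)
O + Z(t(2), -36) = -19/770 + 48 = 36941/770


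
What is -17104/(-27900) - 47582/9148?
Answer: -146383801/31903650 ≈ -4.5883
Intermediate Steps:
-17104/(-27900) - 47582/9148 = -17104*(-1/27900) - 47582*1/9148 = 4276/6975 - 23791/4574 = -146383801/31903650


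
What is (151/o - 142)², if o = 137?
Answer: 372605809/18769 ≈ 19852.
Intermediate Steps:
(151/o - 142)² = (151/137 - 142)² = (-19303/137)² = 372605809/18769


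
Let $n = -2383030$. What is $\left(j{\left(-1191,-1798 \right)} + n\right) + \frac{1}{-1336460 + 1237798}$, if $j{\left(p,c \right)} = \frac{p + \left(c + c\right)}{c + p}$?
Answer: $- \frac{702756785723535}{294900718} \approx -2.383 \cdot 10^{6}$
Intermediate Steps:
$j{\left(p,c \right)} = \frac{p + 2 c}{c + p}$
$\left(j{\left(-1191,-1798 \right)} + n\right) + \frac{1}{-1336460 + 1237798} = \left(\frac{-1191 + 2 \left(-1798\right)}{-1798 - 1191} - 2383030\right) + \frac{1}{-1336460 + 1237798} = \left(\frac{-1191 - 3596}{-2989} - 2383030\right) + \frac{1}{-98662} = \left(\left(- \frac{1}{2989}\right) \left(-4787\right) - 2383030\right) - \frac{1}{98662} = \left(\frac{4787}{2989} - 2383030\right) - \frac{1}{98662} = - \frac{7122871883}{2989} - \frac{1}{98662} = - \frac{702756785723535}{294900718}$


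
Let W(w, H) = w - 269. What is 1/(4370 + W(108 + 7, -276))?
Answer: 1/4216 ≈ 0.00023719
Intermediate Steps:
W(w, H) = -269 + w
1/(4370 + W(108 + 7, -276)) = 1/(4370 + (-269 + (108 + 7))) = 1/(4370 + (-269 + 115)) = 1/(4370 - 154) = 1/4216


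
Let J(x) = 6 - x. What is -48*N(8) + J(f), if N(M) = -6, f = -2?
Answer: 296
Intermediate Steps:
-48*N(8) + J(f) = -48*(-6) + (6 - 1*(-2)) = 288 + (6 + 2) = 288 + 8 = 296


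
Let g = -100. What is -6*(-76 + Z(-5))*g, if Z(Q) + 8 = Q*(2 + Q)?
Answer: -41400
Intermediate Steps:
Z(Q) = -8 + Q*(2 + Q)
-6*(-76 + Z(-5))*g = -6*(-76 + (-8 + (-5)² + 2*(-5)))*(-100) = -6*(-76 + (-8 + 25 - 10))*(-100) = -6*(-76 + 7)*(-100) = -(-414)*(-100) = -6*6900 = -41400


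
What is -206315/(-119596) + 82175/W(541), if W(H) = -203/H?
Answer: -183337883495/837172 ≈ -2.1900e+5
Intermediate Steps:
-206315/(-119596) + 82175/W(541) = -206315/(-119596) + 82175/((-203/541)) = -206315*(-1/119596) + 82175/((-203*1/541)) = 206315/119596 + 82175/(-203/541) = 206315/119596 + 82175*(-541/203) = 206315/119596 - 44456675/203 = -183337883495/837172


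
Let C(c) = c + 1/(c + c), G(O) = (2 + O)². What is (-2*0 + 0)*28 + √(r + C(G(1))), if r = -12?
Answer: I*√106/6 ≈ 1.7159*I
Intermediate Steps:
C(c) = c + 1/(2*c)
(-2*0 + 0)*28 + √(r + C(G(1))) = (-2*0 + 0)*28 + √(-12 + ((2 + 1)² + 1/(2*((2 + 1)²)))) = (0 + 0)*28 + √(-12 + (3² + 1/(2*(3²)))) = 0*28 + √(-12 + (9 + (½)/9)) = 0 + √(-12 + (9 + (½)*(⅑))) = 0 + √(-12 + (9 + 1/18)) = 0 + √(-12 + 163/18) = 0 + √(-53/18) = 0 + I*√106/6 = I*√106/6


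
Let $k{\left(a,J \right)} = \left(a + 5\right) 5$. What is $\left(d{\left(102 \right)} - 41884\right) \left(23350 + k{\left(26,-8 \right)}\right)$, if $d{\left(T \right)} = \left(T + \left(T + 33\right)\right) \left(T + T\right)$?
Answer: $151936320$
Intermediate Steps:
$d{\left(T \right)} = 2 T \left(33 + 2 T\right)$ ($d{\left(T \right)} = \left(T + \left(33 + T\right)\right) 2 T = \left(33 + 2 T\right) 2 T = 2 T \left(33 + 2 T\right)$)
$k{\left(a,J \right)} = 25 + 5 a$ ($k{\left(a,J \right)} = \left(5 + a\right) 5 = 25 + 5 a$)
$\left(d{\left(102 \right)} - 41884\right) \left(23350 + k{\left(26,-8 \right)}\right) = \left(2 \cdot 102 \left(33 + 2 \cdot 102\right) - 41884\right) \left(23350 + \left(25 + 5 \cdot 26\right)\right) = \left(2 \cdot 102 \left(33 + 204\right) - 41884\right) \left(23350 + \left(25 + 130\right)\right) = \left(2 \cdot 102 \cdot 237 - 41884\right) \left(23350 + 155\right) = \left(48348 - 41884\right) 23505 = 6464 \cdot 23505 = 151936320$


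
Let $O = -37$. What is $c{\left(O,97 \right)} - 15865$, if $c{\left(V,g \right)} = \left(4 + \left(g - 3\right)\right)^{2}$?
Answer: $-6261$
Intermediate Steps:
$c{\left(V,g \right)} = \left(1 + g\right)^{2}$ ($c{\left(V,g \right)} = \left(4 + \left(g - 3\right)\right)^{2} = \left(4 + \left(-3 + g\right)\right)^{2} = \left(1 + g\right)^{2}$)
$c{\left(O,97 \right)} - 15865 = \left(1 + 97\right)^{2} - 15865 = 98^{2} - 15865 = 9604 - 15865 = -6261$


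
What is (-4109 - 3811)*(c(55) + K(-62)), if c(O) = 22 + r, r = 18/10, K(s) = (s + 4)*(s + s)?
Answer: -57149136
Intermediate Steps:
K(s) = 2*s*(4 + s) (K(s) = (4 + s)*(2*s) = 2*s*(4 + s))
r = 9/5 (r = 18*(⅒) = 9/5 ≈ 1.8000)
c(O) = 119/5 (c(O) = 22 + 9/5 = 119/5)
(-4109 - 3811)*(c(55) + K(-62)) = (-4109 - 3811)*(119/5 + 2*(-62)*(4 - 62)) = -7920*(119/5 + 2*(-62)*(-58)) = -7920*(119/5 + 7192) = -7920*36079/5 = -57149136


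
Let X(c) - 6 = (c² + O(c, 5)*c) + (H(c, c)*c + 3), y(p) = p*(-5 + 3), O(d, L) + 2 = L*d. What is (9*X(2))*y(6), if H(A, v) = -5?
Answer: -2052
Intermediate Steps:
O(d, L) = -2 + L*d
y(p) = -2*p (y(p) = p*(-2) = -2*p)
X(c) = 9 + c² - 5*c + c*(-2 + 5*c) (X(c) = 6 + ((c² + (-2 + 5*c)*c) + (-5*c + 3)) = 6 + ((c² + c*(-2 + 5*c)) + (3 - 5*c)) = 6 + (3 + c² - 5*c + c*(-2 + 5*c)) = 9 + c² - 5*c + c*(-2 + 5*c))
(9*X(2))*y(6) = (9*(9 - 7*2 + 6*2²))*(-2*6) = (9*(9 - 14 + 6*4))*(-12) = (9*(9 - 14 + 24))*(-12) = (9*19)*(-12) = 171*(-12) = -2052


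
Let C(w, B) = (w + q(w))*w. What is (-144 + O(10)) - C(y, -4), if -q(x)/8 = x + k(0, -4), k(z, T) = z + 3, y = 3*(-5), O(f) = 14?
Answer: 1085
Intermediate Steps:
y = -15
k(z, T) = 3 + z
q(x) = -24 - 8*x (q(x) = -8*(x + (3 + 0)) = -8*(x + 3) = -8*(3 + x) = -24 - 8*x)
C(w, B) = w*(-24 - 7*w) (C(w, B) = (w + (-24 - 8*w))*w = (-24 - 7*w)*w = w*(-24 - 7*w))
(-144 + O(10)) - C(y, -4) = (-144 + 14) - (-1)*(-15)*(24 + 7*(-15)) = -130 - (-1)*(-15)*(24 - 105) = -130 - (-1)*(-15)*(-81) = -130 - 1*(-1215) = -130 + 1215 = 1085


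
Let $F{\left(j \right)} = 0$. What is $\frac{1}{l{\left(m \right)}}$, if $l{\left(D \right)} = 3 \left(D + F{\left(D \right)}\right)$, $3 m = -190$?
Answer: $- \frac{1}{190} \approx -0.0052632$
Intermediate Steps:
$m = - \frac{190}{3}$ ($m = \frac{1}{3} \left(-190\right) = - \frac{190}{3} \approx -63.333$)
$l{\left(D \right)} = 3 D$ ($l{\left(D \right)} = 3 \left(D + 0\right) = 3 D$)
$\frac{1}{l{\left(m \right)}} = \frac{1}{3 \left(- \frac{190}{3}\right)} = \frac{1}{-190} = - \frac{1}{190}$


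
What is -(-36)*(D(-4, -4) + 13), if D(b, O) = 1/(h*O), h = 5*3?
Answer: 2337/5 ≈ 467.40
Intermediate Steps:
h = 15
D(b, O) = 1/(15*O)
-(-36)*(D(-4, -4) + 13) = -(-36)*((1/15)/(-4) + 13) = -(-36)*((1/15)*(-1/4) + 13) = -(-36)*(-1/60 + 13) = -(-36)*779/60 = -3*(-779/5) = 2337/5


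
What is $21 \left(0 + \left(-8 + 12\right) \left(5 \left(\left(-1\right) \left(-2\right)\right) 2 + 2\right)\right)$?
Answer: $1848$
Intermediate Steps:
$21 \left(0 + \left(-8 + 12\right) \left(5 \left(\left(-1\right) \left(-2\right)\right) 2 + 2\right)\right) = 21 \left(0 + 4 \left(5 \cdot 2 \cdot 2 + 2\right)\right) = 21 \left(0 + 4 \left(10 \cdot 2 + 2\right)\right) = 21 \left(0 + 4 \left(20 + 2\right)\right) = 21 \left(0 + 4 \cdot 22\right) = 21 \left(0 + 88\right) = 21 \cdot 88 = 1848$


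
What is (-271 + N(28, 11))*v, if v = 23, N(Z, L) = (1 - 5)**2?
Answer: -5865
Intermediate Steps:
N(Z, L) = 16 (N(Z, L) = (-4)**2 = 16)
(-271 + N(28, 11))*v = (-271 + 16)*23 = -255*23 = -5865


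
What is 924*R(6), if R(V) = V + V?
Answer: 11088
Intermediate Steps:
R(V) = 2*V
924*R(6) = 924*(2*6) = 924*12 = 11088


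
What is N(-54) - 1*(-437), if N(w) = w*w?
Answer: 3353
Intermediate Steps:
N(w) = w²
N(-54) - 1*(-437) = (-54)² - 1*(-437) = 2916 + 437 = 3353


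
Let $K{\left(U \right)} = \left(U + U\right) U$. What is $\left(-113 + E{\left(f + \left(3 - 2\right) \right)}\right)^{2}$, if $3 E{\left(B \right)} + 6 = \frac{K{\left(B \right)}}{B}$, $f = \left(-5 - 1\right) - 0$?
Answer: $\frac{126025}{9} \approx 14003.0$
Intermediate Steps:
$f = -6$ ($f = \left(-5 - 1\right) + 0 = -6 + 0 = -6$)
$K{\left(U \right)} = 2 U^{2}$ ($K{\left(U \right)} = 2 U U = 2 U^{2}$)
$E{\left(B \right)} = -2 + \frac{2 B}{3}$ ($E{\left(B \right)} = -2 + \frac{2 B^{2} \frac{1}{B}}{3} = -2 + \frac{2 B}{3}$)
$\left(-113 + E{\left(f + \left(3 - 2\right) \right)}\right)^{2} = \left(-113 + \left(-2 + \frac{2 \left(-6 + \left(3 - 2\right)\right)}{3}\right)\right)^{2} = \left(-113 + \left(-2 + \frac{2 \left(-6 + 1\right)}{3}\right)\right)^{2} = \left(-113 + \left(-2 + \frac{2}{3} \left(-5\right)\right)\right)^{2} = \left(-113 - \frac{16}{3}\right)^{2} = \left(- \frac{355}{3}\right)^{2} = \frac{126025}{9}$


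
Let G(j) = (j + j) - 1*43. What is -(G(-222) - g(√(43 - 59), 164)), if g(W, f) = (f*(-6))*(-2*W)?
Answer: 487 + 7872*I ≈ 487.0 + 7872.0*I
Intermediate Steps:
G(j) = -43 + 2*j (G(j) = 2*j - 43 = -43 + 2*j)
g(W, f) = 12*W*f (g(W, f) = (-6*f)*(-2*W) = 12*W*f)
-(G(-222) - g(√(43 - 59), 164)) = -((-43 + 2*(-222)) - 12*√(43 - 59)*164) = -((-43 - 444) - 12*√(-16)*164) = -(-487 - 12*4*I*164) = -(-487 - 7872*I) = 487 + 7872*I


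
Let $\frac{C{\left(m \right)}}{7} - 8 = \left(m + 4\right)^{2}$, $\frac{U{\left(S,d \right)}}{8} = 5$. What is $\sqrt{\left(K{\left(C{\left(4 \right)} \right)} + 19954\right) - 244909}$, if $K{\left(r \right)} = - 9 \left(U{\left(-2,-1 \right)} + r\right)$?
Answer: $3 i \sqrt{25539} \approx 479.43 i$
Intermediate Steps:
$U{\left(S,d \right)} = 40$ ($U{\left(S,d \right)} = 8 \cdot 5 = 40$)
$C{\left(m \right)} = 56 + 7 \left(4 + m\right)^{2}$ ($C{\left(m \right)} = 56 + 7 \left(m + 4\right)^{2} = 56 + 7 \left(4 + m\right)^{2}$)
$K{\left(r \right)} = -360 - 9 r$ ($K{\left(r \right)} = - 9 \left(40 + r\right) = -360 - 9 r$)
$\sqrt{\left(K{\left(C{\left(4 \right)} \right)} + 19954\right) - 244909} = \sqrt{\left(\left(-360 - 9 \left(56 + 7 \left(4 + 4\right)^{2}\right)\right) + 19954\right) - 244909} = \sqrt{\left(\left(-360 - 9 \left(56 + 7 \cdot 8^{2}\right)\right) + 19954\right) - 244909} = \sqrt{\left(\left(-360 - 9 \left(56 + 7 \cdot 64\right)\right) + 19954\right) - 244909} = \sqrt{\left(\left(-360 - 9 \left(56 + 448\right)\right) + 19954\right) - 244909} = \sqrt{\left(\left(-360 - 4536\right) + 19954\right) - 244909} = \sqrt{\left(-4896 + 19954\right) - 244909} = \sqrt{15058 - 244909} = \sqrt{-229851} = 3 i \sqrt{25539}$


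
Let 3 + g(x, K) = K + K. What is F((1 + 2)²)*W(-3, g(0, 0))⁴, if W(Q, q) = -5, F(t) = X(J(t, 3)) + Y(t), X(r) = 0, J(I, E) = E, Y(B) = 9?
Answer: 5625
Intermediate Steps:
F(t) = 9 (F(t) = 0 + 9 = 9)
g(x, K) = -3 + 2*K (g(x, K) = -3 + (K + K) = -3 + 2*K)
F((1 + 2)²)*W(-3, g(0, 0))⁴ = 9*(-5)⁴ = 9*625 = 5625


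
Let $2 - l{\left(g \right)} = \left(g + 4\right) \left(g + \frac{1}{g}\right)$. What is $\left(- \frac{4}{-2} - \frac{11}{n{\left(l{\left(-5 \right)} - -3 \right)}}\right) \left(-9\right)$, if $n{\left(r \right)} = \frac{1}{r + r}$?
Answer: $- \frac{288}{5} \approx -57.6$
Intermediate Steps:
$l{\left(g \right)} = 2 - \left(4 + g\right) \left(g + \frac{1}{g}\right)$ ($l{\left(g \right)} = 2 - \left(g + 4\right) \left(g + \frac{1}{g}\right) = 2 - \left(4 + g\right) \left(g + \frac{1}{g}\right)$)
$n{\left(r \right)} = \frac{1}{2 r}$
$\left(- \frac{4}{-2} - \frac{11}{n{\left(l{\left(-5 \right)} - -3 \right)}}\right) \left(-9\right) = \left(- \frac{4}{-2} - \frac{11}{\frac{1}{2} \frac{1}{\left(1 - \left(-5\right)^{2} - -20 - \frac{4}{-5}\right) - -3}}\right) \left(-9\right) = \left(\left(-4\right) \left(- \frac{1}{2}\right) - \frac{11}{\frac{1}{2} \frac{1}{\left(1 - 25 + 20 - - \frac{4}{5}\right) + 3}}\right) \left(-9\right) = \left(2 - \frac{11}{\frac{1}{2} \frac{1}{\left(1 - 25 + 20 + \frac{4}{5}\right) + 3}}\right) \left(-9\right) = \left(2 - \frac{11}{\frac{1}{2} \frac{1}{- \frac{16}{5} + 3}}\right) \left(-9\right) = \left(2 - \frac{11}{\frac{1}{2} \frac{1}{- \frac{1}{5}}}\right) \left(-9\right) = \left(2 - \frac{11}{\frac{1}{2} \left(-5\right)}\right) \left(-9\right) = \left(2 - \frac{11}{- \frac{5}{2}}\right) \left(-9\right) = \left(2 - - \frac{22}{5}\right) \left(-9\right) = \left(2 + \frac{22}{5}\right) \left(-9\right) = \frac{32}{5} \left(-9\right) = - \frac{288}{5}$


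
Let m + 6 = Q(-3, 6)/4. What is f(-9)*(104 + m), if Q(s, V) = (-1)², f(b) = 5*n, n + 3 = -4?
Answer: -13755/4 ≈ -3438.8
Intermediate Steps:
n = -7 (n = -3 - 4 = -7)
f(b) = -35 (f(b) = 5*(-7) = -35)
Q(s, V) = 1
m = -23/4 (m = -6 + 1/4 = -6 + (¼)*1 = -6 + ¼ = -23/4 ≈ -5.7500)
f(-9)*(104 + m) = -35*(104 - 23/4) = -35*393/4 = -13755/4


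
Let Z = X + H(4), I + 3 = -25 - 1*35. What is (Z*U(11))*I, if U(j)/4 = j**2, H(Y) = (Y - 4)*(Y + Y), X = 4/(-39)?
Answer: 40656/13 ≈ 3127.4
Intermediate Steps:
X = -4/39 (X = 4*(-1/39) = -4/39 ≈ -0.10256)
H(Y) = 2*Y*(-4 + Y) (H(Y) = (-4 + Y)*(2*Y) = 2*Y*(-4 + Y))
I = -63 (I = -3 + (-25 - 1*35) = -3 + (-25 - 35) = -3 - 60 = -63)
U(j) = 4*j**2
Z = -4/39 (Z = -4/39 + 2*4*(-4 + 4) = -4/39 + 2*4*0 = -4/39 + 0 = -4/39 ≈ -0.10256)
(Z*U(11))*I = -16*11**2/39*(-63) = -16*121/39*(-63) = -4/39*484*(-63) = -1936/39*(-63) = 40656/13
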